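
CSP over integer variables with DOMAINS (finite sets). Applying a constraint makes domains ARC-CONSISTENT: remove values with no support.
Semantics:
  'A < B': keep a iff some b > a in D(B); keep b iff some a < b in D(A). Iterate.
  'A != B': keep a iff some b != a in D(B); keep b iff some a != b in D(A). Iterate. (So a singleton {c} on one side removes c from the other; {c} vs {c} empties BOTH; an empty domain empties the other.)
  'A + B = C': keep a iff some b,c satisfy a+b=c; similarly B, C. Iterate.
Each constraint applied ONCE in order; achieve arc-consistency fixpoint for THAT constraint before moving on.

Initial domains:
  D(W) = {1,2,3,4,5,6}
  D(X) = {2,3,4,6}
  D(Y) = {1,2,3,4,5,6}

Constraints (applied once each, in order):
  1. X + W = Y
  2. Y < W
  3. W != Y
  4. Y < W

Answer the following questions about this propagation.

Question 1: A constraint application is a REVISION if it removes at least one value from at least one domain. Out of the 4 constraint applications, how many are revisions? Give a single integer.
Constraint 1 (X + W = Y) on D(X)={2,3,4,6} D(W)={1,2,3,4,5,6} D(Y)={1,2,3,4,5,6}: X {2,3,4,6}->{2,3,4}; W {1,2,3,4,5,6}->{1,2,3,4}; Y {1,2,3,4,5,6}->{3,4,5,6} => REVISION
Constraint 2 (Y < W) on D(Y)={3,4,5,6} D(W)={1,2,3,4}: Y {3,4,5,6}->{3}; W {1,2,3,4}->{4} => REVISION
Constraint 3 (W != Y) on D(W)={4} D(Y)={3}: no change => not a revision
Constraint 4 (Y < W) on D(Y)={3} D(W)={4}: no change => not a revision
Total revisions = 2

Answer: 2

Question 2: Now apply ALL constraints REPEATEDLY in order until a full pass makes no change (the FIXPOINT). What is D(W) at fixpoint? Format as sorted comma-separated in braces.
Answer: {}

Derivation:
pass 0 (initial): D(W)={1,2,3,4,5,6}
pass 1: W {1,2,3,4,5,6}->{4}; X {2,3,4,6}->{2,3,4}; Y {1,2,3,4,5,6}->{3}
pass 2: W {4}->{}; X {2,3,4}->{}; Y {3}->{}
pass 3: no change
Fixpoint after 3 passes: D(W) = {}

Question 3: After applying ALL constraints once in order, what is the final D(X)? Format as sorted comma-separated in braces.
Constraint 1 (X + W = Y) on D(X)={2,3,4,6} D(W)={1,2,3,4,5,6} D(Y)={1,2,3,4,5,6}: X {2,3,4,6}->{2,3,4}; W {1,2,3,4,5,6}->{1,2,3,4}; Y {1,2,3,4,5,6}->{3,4,5,6}
Constraint 2 (Y < W) on D(Y)={3,4,5,6} D(W)={1,2,3,4}: Y {3,4,5,6}->{3}; W {1,2,3,4}->{4}
Constraint 3 (W != Y) on D(W)={4} D(Y)={3}: no change
Constraint 4 (Y < W) on D(Y)={3} D(W)={4}: no change
So after all 4 constraints: D(X) = {2,3,4}

Answer: {2,3,4}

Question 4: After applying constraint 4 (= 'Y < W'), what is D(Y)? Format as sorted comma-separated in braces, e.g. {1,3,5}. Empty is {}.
Answer: {3}

Derivation:
Constraint 1 (X + W = Y) on D(X)={2,3,4,6} D(W)={1,2,3,4,5,6} D(Y)={1,2,3,4,5,6}: X {2,3,4,6}->{2,3,4}; W {1,2,3,4,5,6}->{1,2,3,4}; Y {1,2,3,4,5,6}->{3,4,5,6}
Constraint 2 (Y < W) on D(Y)={3,4,5,6} D(W)={1,2,3,4}: Y {3,4,5,6}->{3}; W {1,2,3,4}->{4}
Constraint 3 (W != Y) on D(W)={4} D(Y)={3}: no change
Constraint 4 (Y < W) on D(Y)={3} D(W)={4}: no change
So after constraint 4: D(Y) = {3}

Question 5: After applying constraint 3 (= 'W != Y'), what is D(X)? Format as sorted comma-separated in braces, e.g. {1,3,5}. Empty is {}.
Constraint 1 (X + W = Y) on D(X)={2,3,4,6} D(W)={1,2,3,4,5,6} D(Y)={1,2,3,4,5,6}: X {2,3,4,6}->{2,3,4}; W {1,2,3,4,5,6}->{1,2,3,4}; Y {1,2,3,4,5,6}->{3,4,5,6}
Constraint 2 (Y < W) on D(Y)={3,4,5,6} D(W)={1,2,3,4}: Y {3,4,5,6}->{3}; W {1,2,3,4}->{4}
Constraint 3 (W != Y) on D(W)={4} D(Y)={3}: no change
So after constraint 3: D(X) = {2,3,4}

Answer: {2,3,4}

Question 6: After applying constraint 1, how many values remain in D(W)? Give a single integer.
Answer: 4

Derivation:
Constraint 1 (X + W = Y) on D(X)={2,3,4,6} D(W)={1,2,3,4,5,6} D(Y)={1,2,3,4,5,6}: X {2,3,4,6}->{2,3,4}; W {1,2,3,4,5,6}->{1,2,3,4}; Y {1,2,3,4,5,6}->{3,4,5,6}
So after constraint 1: D(W)={1,2,3,4}, size = 4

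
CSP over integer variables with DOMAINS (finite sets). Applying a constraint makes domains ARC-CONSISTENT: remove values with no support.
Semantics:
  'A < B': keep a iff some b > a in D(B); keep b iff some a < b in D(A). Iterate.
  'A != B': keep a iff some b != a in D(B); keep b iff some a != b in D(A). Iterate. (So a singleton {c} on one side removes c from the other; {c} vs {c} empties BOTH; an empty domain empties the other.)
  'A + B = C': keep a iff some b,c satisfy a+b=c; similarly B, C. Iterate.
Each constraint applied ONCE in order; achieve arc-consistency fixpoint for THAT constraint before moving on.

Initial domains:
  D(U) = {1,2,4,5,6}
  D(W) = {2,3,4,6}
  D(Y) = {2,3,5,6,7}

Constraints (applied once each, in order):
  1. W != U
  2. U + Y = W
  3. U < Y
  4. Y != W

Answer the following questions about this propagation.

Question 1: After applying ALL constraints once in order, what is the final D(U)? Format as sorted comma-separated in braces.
Constraint 1 (W != U) on D(W)={2,3,4,6} D(U)={1,2,4,5,6}: no change
Constraint 2 (U + Y = W) on D(U)={1,2,4,5,6} D(Y)={2,3,5,6,7} D(W)={2,3,4,6}: U {1,2,4,5,6}->{1,2,4}; Y {2,3,5,6,7}->{2,3,5}; W {2,3,4,6}->{3,4,6}
Constraint 3 (U < Y) on D(U)={1,2,4} D(Y)={2,3,5}: no change
Constraint 4 (Y != W) on D(Y)={2,3,5} D(W)={3,4,6}: no change
So after all 4 constraints: D(U) = {1,2,4}

Answer: {1,2,4}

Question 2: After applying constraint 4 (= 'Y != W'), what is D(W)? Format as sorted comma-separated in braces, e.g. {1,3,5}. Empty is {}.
Constraint 1 (W != U) on D(W)={2,3,4,6} D(U)={1,2,4,5,6}: no change
Constraint 2 (U + Y = W) on D(U)={1,2,4,5,6} D(Y)={2,3,5,6,7} D(W)={2,3,4,6}: U {1,2,4,5,6}->{1,2,4}; Y {2,3,5,6,7}->{2,3,5}; W {2,3,4,6}->{3,4,6}
Constraint 3 (U < Y) on D(U)={1,2,4} D(Y)={2,3,5}: no change
Constraint 4 (Y != W) on D(Y)={2,3,5} D(W)={3,4,6}: no change
So after constraint 4: D(W) = {3,4,6}

Answer: {3,4,6}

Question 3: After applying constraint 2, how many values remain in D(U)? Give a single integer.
Constraint 1 (W != U) on D(W)={2,3,4,6} D(U)={1,2,4,5,6}: no change
Constraint 2 (U + Y = W) on D(U)={1,2,4,5,6} D(Y)={2,3,5,6,7} D(W)={2,3,4,6}: U {1,2,4,5,6}->{1,2,4}; Y {2,3,5,6,7}->{2,3,5}; W {2,3,4,6}->{3,4,6}
So after constraint 2: D(U)={1,2,4}, size = 3

Answer: 3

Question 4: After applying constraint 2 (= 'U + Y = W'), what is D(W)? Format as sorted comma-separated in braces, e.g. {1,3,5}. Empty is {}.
Answer: {3,4,6}

Derivation:
Constraint 1 (W != U) on D(W)={2,3,4,6} D(U)={1,2,4,5,6}: no change
Constraint 2 (U + Y = W) on D(U)={1,2,4,5,6} D(Y)={2,3,5,6,7} D(W)={2,3,4,6}: U {1,2,4,5,6}->{1,2,4}; Y {2,3,5,6,7}->{2,3,5}; W {2,3,4,6}->{3,4,6}
So after constraint 2: D(W) = {3,4,6}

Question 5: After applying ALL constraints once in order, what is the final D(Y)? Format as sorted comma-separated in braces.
Constraint 1 (W != U) on D(W)={2,3,4,6} D(U)={1,2,4,5,6}: no change
Constraint 2 (U + Y = W) on D(U)={1,2,4,5,6} D(Y)={2,3,5,6,7} D(W)={2,3,4,6}: U {1,2,4,5,6}->{1,2,4}; Y {2,3,5,6,7}->{2,3,5}; W {2,3,4,6}->{3,4,6}
Constraint 3 (U < Y) on D(U)={1,2,4} D(Y)={2,3,5}: no change
Constraint 4 (Y != W) on D(Y)={2,3,5} D(W)={3,4,6}: no change
So after all 4 constraints: D(Y) = {2,3,5}

Answer: {2,3,5}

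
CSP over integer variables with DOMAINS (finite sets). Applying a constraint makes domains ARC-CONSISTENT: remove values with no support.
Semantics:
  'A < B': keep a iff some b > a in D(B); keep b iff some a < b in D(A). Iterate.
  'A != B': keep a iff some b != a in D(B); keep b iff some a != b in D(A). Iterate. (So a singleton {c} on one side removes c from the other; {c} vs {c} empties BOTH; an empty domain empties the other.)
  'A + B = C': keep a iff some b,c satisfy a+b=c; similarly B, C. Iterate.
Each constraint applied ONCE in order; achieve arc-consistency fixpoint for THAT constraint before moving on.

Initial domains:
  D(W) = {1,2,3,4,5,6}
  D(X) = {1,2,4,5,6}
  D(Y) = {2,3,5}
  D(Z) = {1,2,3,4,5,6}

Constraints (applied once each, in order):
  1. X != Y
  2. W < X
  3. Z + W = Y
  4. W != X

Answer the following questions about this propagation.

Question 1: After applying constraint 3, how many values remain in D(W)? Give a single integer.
Constraint 1 (X != Y) on D(X)={1,2,4,5,6} D(Y)={2,3,5}: no change
Constraint 2 (W < X) on D(W)={1,2,3,4,5,6} D(X)={1,2,4,5,6}: W {1,2,3,4,5,6}->{1,2,3,4,5}; X {1,2,4,5,6}->{2,4,5,6}
Constraint 3 (Z + W = Y) on D(Z)={1,2,3,4,5,6} D(W)={1,2,3,4,5} D(Y)={2,3,5}: Z {1,2,3,4,5,6}->{1,2,3,4}; W {1,2,3,4,5}->{1,2,3,4}
So after constraint 3: D(W)={1,2,3,4}, size = 4

Answer: 4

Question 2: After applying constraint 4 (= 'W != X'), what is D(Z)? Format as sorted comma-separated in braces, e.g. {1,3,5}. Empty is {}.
Constraint 1 (X != Y) on D(X)={1,2,4,5,6} D(Y)={2,3,5}: no change
Constraint 2 (W < X) on D(W)={1,2,3,4,5,6} D(X)={1,2,4,5,6}: W {1,2,3,4,5,6}->{1,2,3,4,5}; X {1,2,4,5,6}->{2,4,5,6}
Constraint 3 (Z + W = Y) on D(Z)={1,2,3,4,5,6} D(W)={1,2,3,4,5} D(Y)={2,3,5}: Z {1,2,3,4,5,6}->{1,2,3,4}; W {1,2,3,4,5}->{1,2,3,4}
Constraint 4 (W != X) on D(W)={1,2,3,4} D(X)={2,4,5,6}: no change
So after constraint 4: D(Z) = {1,2,3,4}

Answer: {1,2,3,4}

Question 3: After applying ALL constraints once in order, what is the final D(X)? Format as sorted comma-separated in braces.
Constraint 1 (X != Y) on D(X)={1,2,4,5,6} D(Y)={2,3,5}: no change
Constraint 2 (W < X) on D(W)={1,2,3,4,5,6} D(X)={1,2,4,5,6}: W {1,2,3,4,5,6}->{1,2,3,4,5}; X {1,2,4,5,6}->{2,4,5,6}
Constraint 3 (Z + W = Y) on D(Z)={1,2,3,4,5,6} D(W)={1,2,3,4,5} D(Y)={2,3,5}: Z {1,2,3,4,5,6}->{1,2,3,4}; W {1,2,3,4,5}->{1,2,3,4}
Constraint 4 (W != X) on D(W)={1,2,3,4} D(X)={2,4,5,6}: no change
So after all 4 constraints: D(X) = {2,4,5,6}

Answer: {2,4,5,6}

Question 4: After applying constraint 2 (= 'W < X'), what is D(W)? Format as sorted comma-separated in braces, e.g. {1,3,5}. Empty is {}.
Answer: {1,2,3,4,5}

Derivation:
Constraint 1 (X != Y) on D(X)={1,2,4,5,6} D(Y)={2,3,5}: no change
Constraint 2 (W < X) on D(W)={1,2,3,4,5,6} D(X)={1,2,4,5,6}: W {1,2,3,4,5,6}->{1,2,3,4,5}; X {1,2,4,5,6}->{2,4,5,6}
So after constraint 2: D(W) = {1,2,3,4,5}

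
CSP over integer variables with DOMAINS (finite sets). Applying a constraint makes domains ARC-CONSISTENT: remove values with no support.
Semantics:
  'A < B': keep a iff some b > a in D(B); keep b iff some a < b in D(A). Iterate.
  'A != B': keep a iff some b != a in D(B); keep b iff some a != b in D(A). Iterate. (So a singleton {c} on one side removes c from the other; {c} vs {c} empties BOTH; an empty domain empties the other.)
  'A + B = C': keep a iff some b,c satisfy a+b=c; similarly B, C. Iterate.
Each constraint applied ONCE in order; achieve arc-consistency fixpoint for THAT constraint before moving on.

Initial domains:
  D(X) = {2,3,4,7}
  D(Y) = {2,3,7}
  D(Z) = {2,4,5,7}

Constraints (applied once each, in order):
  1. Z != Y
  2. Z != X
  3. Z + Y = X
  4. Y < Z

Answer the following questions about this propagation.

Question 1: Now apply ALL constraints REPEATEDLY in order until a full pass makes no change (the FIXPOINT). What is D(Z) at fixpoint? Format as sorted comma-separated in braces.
pass 0 (initial): D(Z)={2,4,5,7}
pass 1: X {2,3,4,7}->{4,7}; Y {2,3,7}->{2,3}; Z {2,4,5,7}->{4,5}
pass 2: X {4,7}->{7}
pass 3: no change
Fixpoint after 3 passes: D(Z) = {4,5}

Answer: {4,5}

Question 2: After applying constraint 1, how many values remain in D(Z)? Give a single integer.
Answer: 4

Derivation:
Constraint 1 (Z != Y) on D(Z)={2,4,5,7} D(Y)={2,3,7}: no change
So after constraint 1: D(Z)={2,4,5,7}, size = 4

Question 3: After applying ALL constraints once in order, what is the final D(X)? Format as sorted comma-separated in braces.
Answer: {4,7}

Derivation:
Constraint 1 (Z != Y) on D(Z)={2,4,5,7} D(Y)={2,3,7}: no change
Constraint 2 (Z != X) on D(Z)={2,4,5,7} D(X)={2,3,4,7}: no change
Constraint 3 (Z + Y = X) on D(Z)={2,4,5,7} D(Y)={2,3,7} D(X)={2,3,4,7}: Z {2,4,5,7}->{2,4,5}; Y {2,3,7}->{2,3}; X {2,3,4,7}->{4,7}
Constraint 4 (Y < Z) on D(Y)={2,3} D(Z)={2,4,5}: Z {2,4,5}->{4,5}
So after all 4 constraints: D(X) = {4,7}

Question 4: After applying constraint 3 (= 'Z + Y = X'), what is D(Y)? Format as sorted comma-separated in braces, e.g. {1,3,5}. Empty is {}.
Answer: {2,3}

Derivation:
Constraint 1 (Z != Y) on D(Z)={2,4,5,7} D(Y)={2,3,7}: no change
Constraint 2 (Z != X) on D(Z)={2,4,5,7} D(X)={2,3,4,7}: no change
Constraint 3 (Z + Y = X) on D(Z)={2,4,5,7} D(Y)={2,3,7} D(X)={2,3,4,7}: Z {2,4,5,7}->{2,4,5}; Y {2,3,7}->{2,3}; X {2,3,4,7}->{4,7}
So after constraint 3: D(Y) = {2,3}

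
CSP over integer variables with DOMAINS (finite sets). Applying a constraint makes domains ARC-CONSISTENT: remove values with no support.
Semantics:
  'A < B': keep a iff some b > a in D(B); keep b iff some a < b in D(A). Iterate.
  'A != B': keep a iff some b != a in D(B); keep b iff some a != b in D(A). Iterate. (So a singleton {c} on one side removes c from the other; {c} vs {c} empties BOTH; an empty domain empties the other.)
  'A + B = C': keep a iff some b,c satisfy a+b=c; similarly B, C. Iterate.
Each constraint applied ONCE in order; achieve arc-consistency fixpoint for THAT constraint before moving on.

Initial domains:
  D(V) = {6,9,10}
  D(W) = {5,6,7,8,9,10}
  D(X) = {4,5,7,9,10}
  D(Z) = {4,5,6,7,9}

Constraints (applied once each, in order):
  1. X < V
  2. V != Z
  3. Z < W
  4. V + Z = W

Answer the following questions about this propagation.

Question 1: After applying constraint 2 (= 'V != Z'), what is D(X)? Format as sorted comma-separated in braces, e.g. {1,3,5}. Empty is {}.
Constraint 1 (X < V) on D(X)={4,5,7,9,10} D(V)={6,9,10}: X {4,5,7,9,10}->{4,5,7,9}
Constraint 2 (V != Z) on D(V)={6,9,10} D(Z)={4,5,6,7,9}: no change
So after constraint 2: D(X) = {4,5,7,9}

Answer: {4,5,7,9}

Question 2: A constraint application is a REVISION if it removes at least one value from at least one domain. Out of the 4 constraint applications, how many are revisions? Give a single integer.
Answer: 2

Derivation:
Constraint 1 (X < V) on D(X)={4,5,7,9,10} D(V)={6,9,10}: X {4,5,7,9,10}->{4,5,7,9} => REVISION
Constraint 2 (V != Z) on D(V)={6,9,10} D(Z)={4,5,6,7,9}: no change => not a revision
Constraint 3 (Z < W) on D(Z)={4,5,6,7,9} D(W)={5,6,7,8,9,10}: no change => not a revision
Constraint 4 (V + Z = W) on D(V)={6,9,10} D(Z)={4,5,6,7,9} D(W)={5,6,7,8,9,10}: V {6,9,10}->{6}; Z {4,5,6,7,9}->{4}; W {5,6,7,8,9,10}->{10} => REVISION
Total revisions = 2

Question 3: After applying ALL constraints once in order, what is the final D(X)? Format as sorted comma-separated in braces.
Answer: {4,5,7,9}

Derivation:
Constraint 1 (X < V) on D(X)={4,5,7,9,10} D(V)={6,9,10}: X {4,5,7,9,10}->{4,5,7,9}
Constraint 2 (V != Z) on D(V)={6,9,10} D(Z)={4,5,6,7,9}: no change
Constraint 3 (Z < W) on D(Z)={4,5,6,7,9} D(W)={5,6,7,8,9,10}: no change
Constraint 4 (V + Z = W) on D(V)={6,9,10} D(Z)={4,5,6,7,9} D(W)={5,6,7,8,9,10}: V {6,9,10}->{6}; Z {4,5,6,7,9}->{4}; W {5,6,7,8,9,10}->{10}
So after all 4 constraints: D(X) = {4,5,7,9}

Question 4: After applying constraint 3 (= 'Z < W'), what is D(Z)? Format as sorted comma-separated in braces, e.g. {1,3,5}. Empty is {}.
Constraint 1 (X < V) on D(X)={4,5,7,9,10} D(V)={6,9,10}: X {4,5,7,9,10}->{4,5,7,9}
Constraint 2 (V != Z) on D(V)={6,9,10} D(Z)={4,5,6,7,9}: no change
Constraint 3 (Z < W) on D(Z)={4,5,6,7,9} D(W)={5,6,7,8,9,10}: no change
So after constraint 3: D(Z) = {4,5,6,7,9}

Answer: {4,5,6,7,9}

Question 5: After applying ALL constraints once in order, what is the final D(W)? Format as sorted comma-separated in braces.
Answer: {10}

Derivation:
Constraint 1 (X < V) on D(X)={4,5,7,9,10} D(V)={6,9,10}: X {4,5,7,9,10}->{4,5,7,9}
Constraint 2 (V != Z) on D(V)={6,9,10} D(Z)={4,5,6,7,9}: no change
Constraint 3 (Z < W) on D(Z)={4,5,6,7,9} D(W)={5,6,7,8,9,10}: no change
Constraint 4 (V + Z = W) on D(V)={6,9,10} D(Z)={4,5,6,7,9} D(W)={5,6,7,8,9,10}: V {6,9,10}->{6}; Z {4,5,6,7,9}->{4}; W {5,6,7,8,9,10}->{10}
So after all 4 constraints: D(W) = {10}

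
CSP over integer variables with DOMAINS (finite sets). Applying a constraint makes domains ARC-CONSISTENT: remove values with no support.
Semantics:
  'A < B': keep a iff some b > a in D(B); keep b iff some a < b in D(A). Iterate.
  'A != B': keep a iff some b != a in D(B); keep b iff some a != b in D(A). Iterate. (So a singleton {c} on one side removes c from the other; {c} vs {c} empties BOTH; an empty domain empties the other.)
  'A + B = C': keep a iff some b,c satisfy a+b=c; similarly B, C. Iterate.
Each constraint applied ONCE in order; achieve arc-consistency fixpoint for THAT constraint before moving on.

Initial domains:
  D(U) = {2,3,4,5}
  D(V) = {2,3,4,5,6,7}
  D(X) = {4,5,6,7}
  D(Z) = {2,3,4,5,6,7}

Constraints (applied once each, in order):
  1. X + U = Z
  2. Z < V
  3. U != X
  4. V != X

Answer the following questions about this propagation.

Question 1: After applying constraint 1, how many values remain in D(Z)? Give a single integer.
Constraint 1 (X + U = Z) on D(X)={4,5,6,7} D(U)={2,3,4,5} D(Z)={2,3,4,5,6,7}: X {4,5,6,7}->{4,5}; U {2,3,4,5}->{2,3}; Z {2,3,4,5,6,7}->{6,7}
So after constraint 1: D(Z)={6,7}, size = 2

Answer: 2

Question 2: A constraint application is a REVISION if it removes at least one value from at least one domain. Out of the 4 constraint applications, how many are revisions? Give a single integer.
Answer: 2

Derivation:
Constraint 1 (X + U = Z) on D(X)={4,5,6,7} D(U)={2,3,4,5} D(Z)={2,3,4,5,6,7}: X {4,5,6,7}->{4,5}; U {2,3,4,5}->{2,3}; Z {2,3,4,5,6,7}->{6,7} => REVISION
Constraint 2 (Z < V) on D(Z)={6,7} D(V)={2,3,4,5,6,7}: Z {6,7}->{6}; V {2,3,4,5,6,7}->{7} => REVISION
Constraint 3 (U != X) on D(U)={2,3} D(X)={4,5}: no change => not a revision
Constraint 4 (V != X) on D(V)={7} D(X)={4,5}: no change => not a revision
Total revisions = 2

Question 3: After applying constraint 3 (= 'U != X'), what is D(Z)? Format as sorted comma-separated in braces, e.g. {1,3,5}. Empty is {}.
Constraint 1 (X + U = Z) on D(X)={4,5,6,7} D(U)={2,3,4,5} D(Z)={2,3,4,5,6,7}: X {4,5,6,7}->{4,5}; U {2,3,4,5}->{2,3}; Z {2,3,4,5,6,7}->{6,7}
Constraint 2 (Z < V) on D(Z)={6,7} D(V)={2,3,4,5,6,7}: Z {6,7}->{6}; V {2,3,4,5,6,7}->{7}
Constraint 3 (U != X) on D(U)={2,3} D(X)={4,5}: no change
So after constraint 3: D(Z) = {6}

Answer: {6}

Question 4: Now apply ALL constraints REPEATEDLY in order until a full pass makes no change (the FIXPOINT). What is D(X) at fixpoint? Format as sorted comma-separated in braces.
Answer: {4}

Derivation:
pass 0 (initial): D(X)={4,5,6,7}
pass 1: U {2,3,4,5}->{2,3}; V {2,3,4,5,6,7}->{7}; X {4,5,6,7}->{4,5}; Z {2,3,4,5,6,7}->{6}
pass 2: U {2,3}->{2}; X {4,5}->{4}
pass 3: no change
Fixpoint after 3 passes: D(X) = {4}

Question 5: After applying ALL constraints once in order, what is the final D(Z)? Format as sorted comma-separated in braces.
Constraint 1 (X + U = Z) on D(X)={4,5,6,7} D(U)={2,3,4,5} D(Z)={2,3,4,5,6,7}: X {4,5,6,7}->{4,5}; U {2,3,4,5}->{2,3}; Z {2,3,4,5,6,7}->{6,7}
Constraint 2 (Z < V) on D(Z)={6,7} D(V)={2,3,4,5,6,7}: Z {6,7}->{6}; V {2,3,4,5,6,7}->{7}
Constraint 3 (U != X) on D(U)={2,3} D(X)={4,5}: no change
Constraint 4 (V != X) on D(V)={7} D(X)={4,5}: no change
So after all 4 constraints: D(Z) = {6}

Answer: {6}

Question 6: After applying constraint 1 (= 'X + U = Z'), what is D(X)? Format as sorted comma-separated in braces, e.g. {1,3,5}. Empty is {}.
Answer: {4,5}

Derivation:
Constraint 1 (X + U = Z) on D(X)={4,5,6,7} D(U)={2,3,4,5} D(Z)={2,3,4,5,6,7}: X {4,5,6,7}->{4,5}; U {2,3,4,5}->{2,3}; Z {2,3,4,5,6,7}->{6,7}
So after constraint 1: D(X) = {4,5}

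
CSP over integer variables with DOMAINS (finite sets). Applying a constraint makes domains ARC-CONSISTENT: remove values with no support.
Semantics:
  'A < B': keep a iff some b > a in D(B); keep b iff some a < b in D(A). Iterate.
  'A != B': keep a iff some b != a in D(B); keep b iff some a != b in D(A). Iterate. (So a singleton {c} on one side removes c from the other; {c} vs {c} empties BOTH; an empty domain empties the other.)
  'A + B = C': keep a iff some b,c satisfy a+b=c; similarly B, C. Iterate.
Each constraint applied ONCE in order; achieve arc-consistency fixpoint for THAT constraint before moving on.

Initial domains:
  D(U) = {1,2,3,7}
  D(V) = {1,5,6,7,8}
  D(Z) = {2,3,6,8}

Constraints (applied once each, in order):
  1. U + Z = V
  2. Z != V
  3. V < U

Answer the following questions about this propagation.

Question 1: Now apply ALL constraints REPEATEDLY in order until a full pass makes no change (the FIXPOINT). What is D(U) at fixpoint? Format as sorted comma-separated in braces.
Answer: {}

Derivation:
pass 0 (initial): D(U)={1,2,3,7}
pass 1: U {1,2,3,7}->{}; V {1,5,6,7,8}->{}; Z {2,3,6,8}->{2,3,6}
pass 2: Z {2,3,6}->{}
pass 3: no change
Fixpoint after 3 passes: D(U) = {}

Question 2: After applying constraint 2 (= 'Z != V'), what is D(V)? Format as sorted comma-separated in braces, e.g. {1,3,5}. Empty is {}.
Answer: {5,6,7,8}

Derivation:
Constraint 1 (U + Z = V) on D(U)={1,2,3,7} D(Z)={2,3,6,8} D(V)={1,5,6,7,8}: U {1,2,3,7}->{1,2,3}; Z {2,3,6,8}->{2,3,6}; V {1,5,6,7,8}->{5,6,7,8}
Constraint 2 (Z != V) on D(Z)={2,3,6} D(V)={5,6,7,8}: no change
So after constraint 2: D(V) = {5,6,7,8}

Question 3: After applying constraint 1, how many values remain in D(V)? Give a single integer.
Constraint 1 (U + Z = V) on D(U)={1,2,3,7} D(Z)={2,3,6,8} D(V)={1,5,6,7,8}: U {1,2,3,7}->{1,2,3}; Z {2,3,6,8}->{2,3,6}; V {1,5,6,7,8}->{5,6,7,8}
So after constraint 1: D(V)={5,6,7,8}, size = 4

Answer: 4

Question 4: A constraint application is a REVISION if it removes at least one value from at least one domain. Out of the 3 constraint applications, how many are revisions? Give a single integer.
Constraint 1 (U + Z = V) on D(U)={1,2,3,7} D(Z)={2,3,6,8} D(V)={1,5,6,7,8}: U {1,2,3,7}->{1,2,3}; Z {2,3,6,8}->{2,3,6}; V {1,5,6,7,8}->{5,6,7,8} => REVISION
Constraint 2 (Z != V) on D(Z)={2,3,6} D(V)={5,6,7,8}: no change => not a revision
Constraint 3 (V < U) on D(V)={5,6,7,8} D(U)={1,2,3}: V {5,6,7,8}->{}; U {1,2,3}->{} => REVISION
Total revisions = 2

Answer: 2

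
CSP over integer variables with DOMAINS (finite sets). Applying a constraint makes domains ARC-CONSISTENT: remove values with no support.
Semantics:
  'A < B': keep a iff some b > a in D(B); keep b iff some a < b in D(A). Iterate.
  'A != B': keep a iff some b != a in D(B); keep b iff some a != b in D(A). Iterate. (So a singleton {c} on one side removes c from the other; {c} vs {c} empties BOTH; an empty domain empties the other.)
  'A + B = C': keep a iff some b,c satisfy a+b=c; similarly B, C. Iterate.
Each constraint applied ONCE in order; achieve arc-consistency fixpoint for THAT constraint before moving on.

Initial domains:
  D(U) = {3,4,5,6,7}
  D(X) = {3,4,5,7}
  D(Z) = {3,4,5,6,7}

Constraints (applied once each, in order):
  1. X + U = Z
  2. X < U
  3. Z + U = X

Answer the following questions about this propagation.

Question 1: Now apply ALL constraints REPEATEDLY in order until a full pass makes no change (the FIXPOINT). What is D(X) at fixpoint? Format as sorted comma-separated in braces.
pass 0 (initial): D(X)={3,4,5,7}
pass 1: U {3,4,5,6,7}->{}; X {3,4,5,7}->{}; Z {3,4,5,6,7}->{}
pass 2: no change
Fixpoint after 2 passes: D(X) = {}

Answer: {}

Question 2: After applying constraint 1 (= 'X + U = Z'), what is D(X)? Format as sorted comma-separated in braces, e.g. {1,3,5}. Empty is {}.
Constraint 1 (X + U = Z) on D(X)={3,4,5,7} D(U)={3,4,5,6,7} D(Z)={3,4,5,6,7}: X {3,4,5,7}->{3,4}; U {3,4,5,6,7}->{3,4}; Z {3,4,5,6,7}->{6,7}
So after constraint 1: D(X) = {3,4}

Answer: {3,4}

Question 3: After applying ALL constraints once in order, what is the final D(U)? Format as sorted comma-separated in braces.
Answer: {}

Derivation:
Constraint 1 (X + U = Z) on D(X)={3,4,5,7} D(U)={3,4,5,6,7} D(Z)={3,4,5,6,7}: X {3,4,5,7}->{3,4}; U {3,4,5,6,7}->{3,4}; Z {3,4,5,6,7}->{6,7}
Constraint 2 (X < U) on D(X)={3,4} D(U)={3,4}: X {3,4}->{3}; U {3,4}->{4}
Constraint 3 (Z + U = X) on D(Z)={6,7} D(U)={4} D(X)={3}: Z {6,7}->{}; U {4}->{}; X {3}->{}
So after all 3 constraints: D(U) = {}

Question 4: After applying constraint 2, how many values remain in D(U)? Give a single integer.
Constraint 1 (X + U = Z) on D(X)={3,4,5,7} D(U)={3,4,5,6,7} D(Z)={3,4,5,6,7}: X {3,4,5,7}->{3,4}; U {3,4,5,6,7}->{3,4}; Z {3,4,5,6,7}->{6,7}
Constraint 2 (X < U) on D(X)={3,4} D(U)={3,4}: X {3,4}->{3}; U {3,4}->{4}
So after constraint 2: D(U)={4}, size = 1

Answer: 1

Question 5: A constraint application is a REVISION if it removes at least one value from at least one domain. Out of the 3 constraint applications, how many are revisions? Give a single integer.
Answer: 3

Derivation:
Constraint 1 (X + U = Z) on D(X)={3,4,5,7} D(U)={3,4,5,6,7} D(Z)={3,4,5,6,7}: X {3,4,5,7}->{3,4}; U {3,4,5,6,7}->{3,4}; Z {3,4,5,6,7}->{6,7} => REVISION
Constraint 2 (X < U) on D(X)={3,4} D(U)={3,4}: X {3,4}->{3}; U {3,4}->{4} => REVISION
Constraint 3 (Z + U = X) on D(Z)={6,7} D(U)={4} D(X)={3}: Z {6,7}->{}; U {4}->{}; X {3}->{} => REVISION
Total revisions = 3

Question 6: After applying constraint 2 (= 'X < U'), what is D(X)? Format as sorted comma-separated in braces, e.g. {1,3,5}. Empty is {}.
Constraint 1 (X + U = Z) on D(X)={3,4,5,7} D(U)={3,4,5,6,7} D(Z)={3,4,5,6,7}: X {3,4,5,7}->{3,4}; U {3,4,5,6,7}->{3,4}; Z {3,4,5,6,7}->{6,7}
Constraint 2 (X < U) on D(X)={3,4} D(U)={3,4}: X {3,4}->{3}; U {3,4}->{4}
So after constraint 2: D(X) = {3}

Answer: {3}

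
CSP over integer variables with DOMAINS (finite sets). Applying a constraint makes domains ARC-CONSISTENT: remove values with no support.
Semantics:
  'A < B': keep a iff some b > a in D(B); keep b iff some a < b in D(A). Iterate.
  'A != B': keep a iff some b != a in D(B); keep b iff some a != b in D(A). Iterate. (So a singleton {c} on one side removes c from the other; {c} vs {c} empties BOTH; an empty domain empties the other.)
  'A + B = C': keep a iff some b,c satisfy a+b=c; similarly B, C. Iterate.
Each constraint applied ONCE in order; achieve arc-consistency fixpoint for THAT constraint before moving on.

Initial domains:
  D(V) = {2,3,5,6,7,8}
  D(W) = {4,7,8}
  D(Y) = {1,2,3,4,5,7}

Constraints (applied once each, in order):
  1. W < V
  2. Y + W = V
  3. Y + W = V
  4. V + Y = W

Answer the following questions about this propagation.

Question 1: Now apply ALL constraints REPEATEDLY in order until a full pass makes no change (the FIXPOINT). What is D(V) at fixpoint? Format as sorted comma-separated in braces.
pass 0 (initial): D(V)={2,3,5,6,7,8}
pass 1: V {2,3,5,6,7,8}->{5,6}; W {4,7,8}->{7}; Y {1,2,3,4,5,7}->{1,2}
pass 2: V {5,6}->{}; W {7}->{}; Y {1,2}->{}
pass 3: no change
Fixpoint after 3 passes: D(V) = {}

Answer: {}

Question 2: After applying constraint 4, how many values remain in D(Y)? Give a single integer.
Answer: 2

Derivation:
Constraint 1 (W < V) on D(W)={4,7,8} D(V)={2,3,5,6,7,8}: W {4,7,8}->{4,7}; V {2,3,5,6,7,8}->{5,6,7,8}
Constraint 2 (Y + W = V) on D(Y)={1,2,3,4,5,7} D(W)={4,7} D(V)={5,6,7,8}: Y {1,2,3,4,5,7}->{1,2,3,4}
Constraint 3 (Y + W = V) on D(Y)={1,2,3,4} D(W)={4,7} D(V)={5,6,7,8}: no change
Constraint 4 (V + Y = W) on D(V)={5,6,7,8} D(Y)={1,2,3,4} D(W)={4,7}: V {5,6,7,8}->{5,6}; Y {1,2,3,4}->{1,2}; W {4,7}->{7}
So after constraint 4: D(Y)={1,2}, size = 2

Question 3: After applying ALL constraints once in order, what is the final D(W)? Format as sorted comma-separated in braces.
Answer: {7}

Derivation:
Constraint 1 (W < V) on D(W)={4,7,8} D(V)={2,3,5,6,7,8}: W {4,7,8}->{4,7}; V {2,3,5,6,7,8}->{5,6,7,8}
Constraint 2 (Y + W = V) on D(Y)={1,2,3,4,5,7} D(W)={4,7} D(V)={5,6,7,8}: Y {1,2,3,4,5,7}->{1,2,3,4}
Constraint 3 (Y + W = V) on D(Y)={1,2,3,4} D(W)={4,7} D(V)={5,6,7,8}: no change
Constraint 4 (V + Y = W) on D(V)={5,6,7,8} D(Y)={1,2,3,4} D(W)={4,7}: V {5,6,7,8}->{5,6}; Y {1,2,3,4}->{1,2}; W {4,7}->{7}
So after all 4 constraints: D(W) = {7}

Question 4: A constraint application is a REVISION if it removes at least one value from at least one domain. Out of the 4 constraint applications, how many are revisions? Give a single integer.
Constraint 1 (W < V) on D(W)={4,7,8} D(V)={2,3,5,6,7,8}: W {4,7,8}->{4,7}; V {2,3,5,6,7,8}->{5,6,7,8} => REVISION
Constraint 2 (Y + W = V) on D(Y)={1,2,3,4,5,7} D(W)={4,7} D(V)={5,6,7,8}: Y {1,2,3,4,5,7}->{1,2,3,4} => REVISION
Constraint 3 (Y + W = V) on D(Y)={1,2,3,4} D(W)={4,7} D(V)={5,6,7,8}: no change => not a revision
Constraint 4 (V + Y = W) on D(V)={5,6,7,8} D(Y)={1,2,3,4} D(W)={4,7}: V {5,6,7,8}->{5,6}; Y {1,2,3,4}->{1,2}; W {4,7}->{7} => REVISION
Total revisions = 3

Answer: 3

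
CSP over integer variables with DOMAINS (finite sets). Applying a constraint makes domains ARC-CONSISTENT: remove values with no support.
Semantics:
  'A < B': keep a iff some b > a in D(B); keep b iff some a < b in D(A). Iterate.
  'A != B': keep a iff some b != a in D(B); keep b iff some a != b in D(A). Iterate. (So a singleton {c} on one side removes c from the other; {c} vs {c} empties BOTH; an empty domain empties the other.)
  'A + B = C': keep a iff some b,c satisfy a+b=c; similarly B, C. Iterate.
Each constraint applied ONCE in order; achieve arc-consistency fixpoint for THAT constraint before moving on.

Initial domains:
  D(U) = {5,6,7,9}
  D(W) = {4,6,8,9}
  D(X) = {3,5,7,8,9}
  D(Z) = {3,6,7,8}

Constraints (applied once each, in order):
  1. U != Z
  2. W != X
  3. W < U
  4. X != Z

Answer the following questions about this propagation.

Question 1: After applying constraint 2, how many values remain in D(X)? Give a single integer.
Constraint 1 (U != Z) on D(U)={5,6,7,9} D(Z)={3,6,7,8}: no change
Constraint 2 (W != X) on D(W)={4,6,8,9} D(X)={3,5,7,8,9}: no change
So after constraint 2: D(X)={3,5,7,8,9}, size = 5

Answer: 5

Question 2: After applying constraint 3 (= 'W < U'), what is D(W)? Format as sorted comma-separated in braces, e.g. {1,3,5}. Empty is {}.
Answer: {4,6,8}

Derivation:
Constraint 1 (U != Z) on D(U)={5,6,7,9} D(Z)={3,6,7,8}: no change
Constraint 2 (W != X) on D(W)={4,6,8,9} D(X)={3,5,7,8,9}: no change
Constraint 3 (W < U) on D(W)={4,6,8,9} D(U)={5,6,7,9}: W {4,6,8,9}->{4,6,8}
So after constraint 3: D(W) = {4,6,8}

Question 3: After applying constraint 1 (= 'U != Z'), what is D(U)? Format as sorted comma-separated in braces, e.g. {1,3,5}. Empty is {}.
Answer: {5,6,7,9}

Derivation:
Constraint 1 (U != Z) on D(U)={5,6,7,9} D(Z)={3,6,7,8}: no change
So after constraint 1: D(U) = {5,6,7,9}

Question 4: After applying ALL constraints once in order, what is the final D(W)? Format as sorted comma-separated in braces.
Constraint 1 (U != Z) on D(U)={5,6,7,9} D(Z)={3,6,7,8}: no change
Constraint 2 (W != X) on D(W)={4,6,8,9} D(X)={3,5,7,8,9}: no change
Constraint 3 (W < U) on D(W)={4,6,8,9} D(U)={5,6,7,9}: W {4,6,8,9}->{4,6,8}
Constraint 4 (X != Z) on D(X)={3,5,7,8,9} D(Z)={3,6,7,8}: no change
So after all 4 constraints: D(W) = {4,6,8}

Answer: {4,6,8}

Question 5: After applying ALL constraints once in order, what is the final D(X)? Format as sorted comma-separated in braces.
Answer: {3,5,7,8,9}

Derivation:
Constraint 1 (U != Z) on D(U)={5,6,7,9} D(Z)={3,6,7,8}: no change
Constraint 2 (W != X) on D(W)={4,6,8,9} D(X)={3,5,7,8,9}: no change
Constraint 3 (W < U) on D(W)={4,6,8,9} D(U)={5,6,7,9}: W {4,6,8,9}->{4,6,8}
Constraint 4 (X != Z) on D(X)={3,5,7,8,9} D(Z)={3,6,7,8}: no change
So after all 4 constraints: D(X) = {3,5,7,8,9}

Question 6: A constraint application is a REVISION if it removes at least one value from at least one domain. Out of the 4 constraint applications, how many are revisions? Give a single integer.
Answer: 1

Derivation:
Constraint 1 (U != Z) on D(U)={5,6,7,9} D(Z)={3,6,7,8}: no change => not a revision
Constraint 2 (W != X) on D(W)={4,6,8,9} D(X)={3,5,7,8,9}: no change => not a revision
Constraint 3 (W < U) on D(W)={4,6,8,9} D(U)={5,6,7,9}: W {4,6,8,9}->{4,6,8} => REVISION
Constraint 4 (X != Z) on D(X)={3,5,7,8,9} D(Z)={3,6,7,8}: no change => not a revision
Total revisions = 1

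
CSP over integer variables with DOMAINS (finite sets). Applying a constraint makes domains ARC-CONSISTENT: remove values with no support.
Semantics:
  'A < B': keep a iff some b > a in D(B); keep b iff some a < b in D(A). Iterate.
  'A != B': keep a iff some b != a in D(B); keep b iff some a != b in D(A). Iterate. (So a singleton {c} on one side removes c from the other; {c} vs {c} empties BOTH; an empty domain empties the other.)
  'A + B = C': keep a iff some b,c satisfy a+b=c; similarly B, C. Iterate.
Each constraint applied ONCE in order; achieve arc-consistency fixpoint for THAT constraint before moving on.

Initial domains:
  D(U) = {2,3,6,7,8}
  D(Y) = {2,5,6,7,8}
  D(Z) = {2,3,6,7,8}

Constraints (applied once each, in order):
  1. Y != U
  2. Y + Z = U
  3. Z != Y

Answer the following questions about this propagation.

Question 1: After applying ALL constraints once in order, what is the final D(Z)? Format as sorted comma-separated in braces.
Constraint 1 (Y != U) on D(Y)={2,5,6,7,8} D(U)={2,3,6,7,8}: no change
Constraint 2 (Y + Z = U) on D(Y)={2,5,6,7,8} D(Z)={2,3,6,7,8} D(U)={2,3,6,7,8}: Y {2,5,6,7,8}->{2,5,6}; Z {2,3,6,7,8}->{2,3,6}; U {2,3,6,7,8}->{7,8}
Constraint 3 (Z != Y) on D(Z)={2,3,6} D(Y)={2,5,6}: no change
So after all 3 constraints: D(Z) = {2,3,6}

Answer: {2,3,6}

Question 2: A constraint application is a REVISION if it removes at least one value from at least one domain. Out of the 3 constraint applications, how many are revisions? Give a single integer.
Constraint 1 (Y != U) on D(Y)={2,5,6,7,8} D(U)={2,3,6,7,8}: no change => not a revision
Constraint 2 (Y + Z = U) on D(Y)={2,5,6,7,8} D(Z)={2,3,6,7,8} D(U)={2,3,6,7,8}: Y {2,5,6,7,8}->{2,5,6}; Z {2,3,6,7,8}->{2,3,6}; U {2,3,6,7,8}->{7,8} => REVISION
Constraint 3 (Z != Y) on D(Z)={2,3,6} D(Y)={2,5,6}: no change => not a revision
Total revisions = 1

Answer: 1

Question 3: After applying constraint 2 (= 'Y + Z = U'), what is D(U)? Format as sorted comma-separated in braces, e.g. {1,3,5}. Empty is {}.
Constraint 1 (Y != U) on D(Y)={2,5,6,7,8} D(U)={2,3,6,7,8}: no change
Constraint 2 (Y + Z = U) on D(Y)={2,5,6,7,8} D(Z)={2,3,6,7,8} D(U)={2,3,6,7,8}: Y {2,5,6,7,8}->{2,5,6}; Z {2,3,6,7,8}->{2,3,6}; U {2,3,6,7,8}->{7,8}
So after constraint 2: D(U) = {7,8}

Answer: {7,8}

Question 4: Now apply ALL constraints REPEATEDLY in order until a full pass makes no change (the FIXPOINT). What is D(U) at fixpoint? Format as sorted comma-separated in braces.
Answer: {7,8}

Derivation:
pass 0 (initial): D(U)={2,3,6,7,8}
pass 1: U {2,3,6,7,8}->{7,8}; Y {2,5,6,7,8}->{2,5,6}; Z {2,3,6,7,8}->{2,3,6}
pass 2: no change
Fixpoint after 2 passes: D(U) = {7,8}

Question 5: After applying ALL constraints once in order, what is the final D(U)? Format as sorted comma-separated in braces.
Constraint 1 (Y != U) on D(Y)={2,5,6,7,8} D(U)={2,3,6,7,8}: no change
Constraint 2 (Y + Z = U) on D(Y)={2,5,6,7,8} D(Z)={2,3,6,7,8} D(U)={2,3,6,7,8}: Y {2,5,6,7,8}->{2,5,6}; Z {2,3,6,7,8}->{2,3,6}; U {2,3,6,7,8}->{7,8}
Constraint 3 (Z != Y) on D(Z)={2,3,6} D(Y)={2,5,6}: no change
So after all 3 constraints: D(U) = {7,8}

Answer: {7,8}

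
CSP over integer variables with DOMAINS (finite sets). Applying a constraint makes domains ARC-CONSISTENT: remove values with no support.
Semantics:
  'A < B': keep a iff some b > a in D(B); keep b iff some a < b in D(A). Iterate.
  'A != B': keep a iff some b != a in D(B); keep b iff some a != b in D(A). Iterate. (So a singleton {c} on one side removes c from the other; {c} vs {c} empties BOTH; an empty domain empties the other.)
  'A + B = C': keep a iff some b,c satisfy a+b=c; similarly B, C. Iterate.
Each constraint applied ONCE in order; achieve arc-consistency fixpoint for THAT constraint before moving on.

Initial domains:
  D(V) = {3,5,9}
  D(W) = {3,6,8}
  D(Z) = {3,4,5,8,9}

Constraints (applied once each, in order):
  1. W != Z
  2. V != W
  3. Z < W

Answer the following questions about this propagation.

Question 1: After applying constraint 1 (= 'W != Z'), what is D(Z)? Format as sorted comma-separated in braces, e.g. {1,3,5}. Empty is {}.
Constraint 1 (W != Z) on D(W)={3,6,8} D(Z)={3,4,5,8,9}: no change
So after constraint 1: D(Z) = {3,4,5,8,9}

Answer: {3,4,5,8,9}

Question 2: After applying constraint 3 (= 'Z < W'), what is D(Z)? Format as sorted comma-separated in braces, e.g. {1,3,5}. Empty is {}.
Constraint 1 (W != Z) on D(W)={3,6,8} D(Z)={3,4,5,8,9}: no change
Constraint 2 (V != W) on D(V)={3,5,9} D(W)={3,6,8}: no change
Constraint 3 (Z < W) on D(Z)={3,4,5,8,9} D(W)={3,6,8}: Z {3,4,5,8,9}->{3,4,5}; W {3,6,8}->{6,8}
So after constraint 3: D(Z) = {3,4,5}

Answer: {3,4,5}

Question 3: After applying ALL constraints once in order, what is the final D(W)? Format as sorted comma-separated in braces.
Constraint 1 (W != Z) on D(W)={3,6,8} D(Z)={3,4,5,8,9}: no change
Constraint 2 (V != W) on D(V)={3,5,9} D(W)={3,6,8}: no change
Constraint 3 (Z < W) on D(Z)={3,4,5,8,9} D(W)={3,6,8}: Z {3,4,5,8,9}->{3,4,5}; W {3,6,8}->{6,8}
So after all 3 constraints: D(W) = {6,8}

Answer: {6,8}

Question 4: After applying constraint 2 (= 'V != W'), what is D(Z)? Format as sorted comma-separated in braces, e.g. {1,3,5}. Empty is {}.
Constraint 1 (W != Z) on D(W)={3,6,8} D(Z)={3,4,5,8,9}: no change
Constraint 2 (V != W) on D(V)={3,5,9} D(W)={3,6,8}: no change
So after constraint 2: D(Z) = {3,4,5,8,9}

Answer: {3,4,5,8,9}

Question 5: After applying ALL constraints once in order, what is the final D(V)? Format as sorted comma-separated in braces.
Constraint 1 (W != Z) on D(W)={3,6,8} D(Z)={3,4,5,8,9}: no change
Constraint 2 (V != W) on D(V)={3,5,9} D(W)={3,6,8}: no change
Constraint 3 (Z < W) on D(Z)={3,4,5,8,9} D(W)={3,6,8}: Z {3,4,5,8,9}->{3,4,5}; W {3,6,8}->{6,8}
So after all 3 constraints: D(V) = {3,5,9}

Answer: {3,5,9}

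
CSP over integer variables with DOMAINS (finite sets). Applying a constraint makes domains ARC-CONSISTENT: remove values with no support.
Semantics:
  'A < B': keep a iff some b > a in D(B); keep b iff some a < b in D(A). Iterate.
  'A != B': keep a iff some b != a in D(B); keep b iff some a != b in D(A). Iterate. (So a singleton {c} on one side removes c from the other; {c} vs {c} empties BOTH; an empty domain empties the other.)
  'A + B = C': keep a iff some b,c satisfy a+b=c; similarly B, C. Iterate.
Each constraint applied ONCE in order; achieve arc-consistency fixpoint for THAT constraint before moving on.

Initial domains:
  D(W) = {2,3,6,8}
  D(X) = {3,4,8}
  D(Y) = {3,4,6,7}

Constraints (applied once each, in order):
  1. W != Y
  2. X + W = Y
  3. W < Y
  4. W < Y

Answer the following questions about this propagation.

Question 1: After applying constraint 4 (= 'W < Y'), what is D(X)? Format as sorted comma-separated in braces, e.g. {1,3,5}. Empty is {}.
Constraint 1 (W != Y) on D(W)={2,3,6,8} D(Y)={3,4,6,7}: no change
Constraint 2 (X + W = Y) on D(X)={3,4,8} D(W)={2,3,6,8} D(Y)={3,4,6,7}: X {3,4,8}->{3,4}; W {2,3,6,8}->{2,3}; Y {3,4,6,7}->{6,7}
Constraint 3 (W < Y) on D(W)={2,3} D(Y)={6,7}: no change
Constraint 4 (W < Y) on D(W)={2,3} D(Y)={6,7}: no change
So after constraint 4: D(X) = {3,4}

Answer: {3,4}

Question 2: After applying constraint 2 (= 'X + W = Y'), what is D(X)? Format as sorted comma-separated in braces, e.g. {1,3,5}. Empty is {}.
Constraint 1 (W != Y) on D(W)={2,3,6,8} D(Y)={3,4,6,7}: no change
Constraint 2 (X + W = Y) on D(X)={3,4,8} D(W)={2,3,6,8} D(Y)={3,4,6,7}: X {3,4,8}->{3,4}; W {2,3,6,8}->{2,3}; Y {3,4,6,7}->{6,7}
So after constraint 2: D(X) = {3,4}

Answer: {3,4}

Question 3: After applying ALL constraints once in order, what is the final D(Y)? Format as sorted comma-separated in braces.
Answer: {6,7}

Derivation:
Constraint 1 (W != Y) on D(W)={2,3,6,8} D(Y)={3,4,6,7}: no change
Constraint 2 (X + W = Y) on D(X)={3,4,8} D(W)={2,3,6,8} D(Y)={3,4,6,7}: X {3,4,8}->{3,4}; W {2,3,6,8}->{2,3}; Y {3,4,6,7}->{6,7}
Constraint 3 (W < Y) on D(W)={2,3} D(Y)={6,7}: no change
Constraint 4 (W < Y) on D(W)={2,3} D(Y)={6,7}: no change
So after all 4 constraints: D(Y) = {6,7}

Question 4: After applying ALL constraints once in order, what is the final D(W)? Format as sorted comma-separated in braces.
Answer: {2,3}

Derivation:
Constraint 1 (W != Y) on D(W)={2,3,6,8} D(Y)={3,4,6,7}: no change
Constraint 2 (X + W = Y) on D(X)={3,4,8} D(W)={2,3,6,8} D(Y)={3,4,6,7}: X {3,4,8}->{3,4}; W {2,3,6,8}->{2,3}; Y {3,4,6,7}->{6,7}
Constraint 3 (W < Y) on D(W)={2,3} D(Y)={6,7}: no change
Constraint 4 (W < Y) on D(W)={2,3} D(Y)={6,7}: no change
So after all 4 constraints: D(W) = {2,3}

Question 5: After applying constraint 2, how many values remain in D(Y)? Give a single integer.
Answer: 2

Derivation:
Constraint 1 (W != Y) on D(W)={2,3,6,8} D(Y)={3,4,6,7}: no change
Constraint 2 (X + W = Y) on D(X)={3,4,8} D(W)={2,3,6,8} D(Y)={3,4,6,7}: X {3,4,8}->{3,4}; W {2,3,6,8}->{2,3}; Y {3,4,6,7}->{6,7}
So after constraint 2: D(Y)={6,7}, size = 2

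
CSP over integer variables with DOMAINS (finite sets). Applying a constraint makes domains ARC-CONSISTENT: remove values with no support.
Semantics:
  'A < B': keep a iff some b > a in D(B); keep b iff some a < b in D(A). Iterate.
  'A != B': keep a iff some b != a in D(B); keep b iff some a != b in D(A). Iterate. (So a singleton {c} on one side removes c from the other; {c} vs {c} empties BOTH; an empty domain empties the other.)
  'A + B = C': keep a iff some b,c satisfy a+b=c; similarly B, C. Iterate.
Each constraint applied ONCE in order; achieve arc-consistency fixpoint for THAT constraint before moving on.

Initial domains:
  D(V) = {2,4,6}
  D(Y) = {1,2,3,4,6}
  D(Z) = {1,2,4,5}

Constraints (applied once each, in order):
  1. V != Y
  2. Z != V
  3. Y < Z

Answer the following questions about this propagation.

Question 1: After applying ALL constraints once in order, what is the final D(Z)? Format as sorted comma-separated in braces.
Constraint 1 (V != Y) on D(V)={2,4,6} D(Y)={1,2,3,4,6}: no change
Constraint 2 (Z != V) on D(Z)={1,2,4,5} D(V)={2,4,6}: no change
Constraint 3 (Y < Z) on D(Y)={1,2,3,4,6} D(Z)={1,2,4,5}: Y {1,2,3,4,6}->{1,2,3,4}; Z {1,2,4,5}->{2,4,5}
So after all 3 constraints: D(Z) = {2,4,5}

Answer: {2,4,5}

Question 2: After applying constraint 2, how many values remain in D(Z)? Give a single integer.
Answer: 4

Derivation:
Constraint 1 (V != Y) on D(V)={2,4,6} D(Y)={1,2,3,4,6}: no change
Constraint 2 (Z != V) on D(Z)={1,2,4,5} D(V)={2,4,6}: no change
So after constraint 2: D(Z)={1,2,4,5}, size = 4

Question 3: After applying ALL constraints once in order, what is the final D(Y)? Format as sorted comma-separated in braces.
Answer: {1,2,3,4}

Derivation:
Constraint 1 (V != Y) on D(V)={2,4,6} D(Y)={1,2,3,4,6}: no change
Constraint 2 (Z != V) on D(Z)={1,2,4,5} D(V)={2,4,6}: no change
Constraint 3 (Y < Z) on D(Y)={1,2,3,4,6} D(Z)={1,2,4,5}: Y {1,2,3,4,6}->{1,2,3,4}; Z {1,2,4,5}->{2,4,5}
So after all 3 constraints: D(Y) = {1,2,3,4}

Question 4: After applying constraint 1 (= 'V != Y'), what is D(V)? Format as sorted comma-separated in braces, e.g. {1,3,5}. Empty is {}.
Answer: {2,4,6}

Derivation:
Constraint 1 (V != Y) on D(V)={2,4,6} D(Y)={1,2,3,4,6}: no change
So after constraint 1: D(V) = {2,4,6}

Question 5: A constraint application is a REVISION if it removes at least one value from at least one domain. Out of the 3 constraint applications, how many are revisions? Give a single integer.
Answer: 1

Derivation:
Constraint 1 (V != Y) on D(V)={2,4,6} D(Y)={1,2,3,4,6}: no change => not a revision
Constraint 2 (Z != V) on D(Z)={1,2,4,5} D(V)={2,4,6}: no change => not a revision
Constraint 3 (Y < Z) on D(Y)={1,2,3,4,6} D(Z)={1,2,4,5}: Y {1,2,3,4,6}->{1,2,3,4}; Z {1,2,4,5}->{2,4,5} => REVISION
Total revisions = 1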